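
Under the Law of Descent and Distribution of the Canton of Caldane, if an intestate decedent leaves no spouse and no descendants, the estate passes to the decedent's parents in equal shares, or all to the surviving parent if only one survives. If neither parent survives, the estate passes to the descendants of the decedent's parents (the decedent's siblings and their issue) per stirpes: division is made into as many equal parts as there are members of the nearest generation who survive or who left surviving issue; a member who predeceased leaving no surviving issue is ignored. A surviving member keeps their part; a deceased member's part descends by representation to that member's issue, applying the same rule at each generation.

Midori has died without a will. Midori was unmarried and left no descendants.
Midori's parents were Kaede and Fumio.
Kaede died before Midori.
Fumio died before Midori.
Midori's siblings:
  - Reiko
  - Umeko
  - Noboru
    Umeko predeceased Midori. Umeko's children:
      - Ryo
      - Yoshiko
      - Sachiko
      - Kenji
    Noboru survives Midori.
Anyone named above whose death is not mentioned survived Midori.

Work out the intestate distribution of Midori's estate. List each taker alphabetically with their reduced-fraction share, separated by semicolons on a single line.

Neither parent survives and there are no descendants, so the estate passes to Midori's siblings and their issue per stirpes.
The estate is divided into 3 equal shares of 1/3 among Reiko, Umeko, Noboru.
Reiko is living and takes 1/3.
Umeko predeceased; the 1/3 allotted to Umeko's branch passes to Umeko's issue by representation.
The 1/3 is divided into 4 equal shares of 1/12 among Ryo, Yoshiko, Sachiko, Kenji.
Ryo is living and takes 1/12.
Yoshiko is living and takes 1/12.
Sachiko is living and takes 1/12.
Kenji is living and takes 1/12.
Noboru is living and takes 1/3.

Kenji 1/12; Noboru 1/3; Reiko 1/3; Ryo 1/12; Sachiko 1/12; Yoshiko 1/12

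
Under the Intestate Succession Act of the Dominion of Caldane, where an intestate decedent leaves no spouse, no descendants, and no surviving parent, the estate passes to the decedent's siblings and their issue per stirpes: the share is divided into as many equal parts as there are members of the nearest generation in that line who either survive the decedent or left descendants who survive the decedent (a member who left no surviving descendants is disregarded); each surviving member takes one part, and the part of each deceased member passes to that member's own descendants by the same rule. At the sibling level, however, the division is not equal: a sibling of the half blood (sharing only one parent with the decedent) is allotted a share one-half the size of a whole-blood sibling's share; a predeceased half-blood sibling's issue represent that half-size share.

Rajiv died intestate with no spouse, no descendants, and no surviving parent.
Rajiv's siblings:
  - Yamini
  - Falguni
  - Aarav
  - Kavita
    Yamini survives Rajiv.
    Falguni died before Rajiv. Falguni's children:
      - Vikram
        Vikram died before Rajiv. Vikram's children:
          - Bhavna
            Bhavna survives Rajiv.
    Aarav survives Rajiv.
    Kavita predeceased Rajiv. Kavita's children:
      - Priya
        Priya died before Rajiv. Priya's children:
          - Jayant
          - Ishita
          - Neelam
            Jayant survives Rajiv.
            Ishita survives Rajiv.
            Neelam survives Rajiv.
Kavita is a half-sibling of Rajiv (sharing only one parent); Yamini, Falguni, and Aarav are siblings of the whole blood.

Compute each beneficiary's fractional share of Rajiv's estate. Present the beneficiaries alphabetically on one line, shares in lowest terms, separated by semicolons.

Aarav 2/7; Bhavna 2/7; Ishita 1/21; Jayant 1/21; Neelam 1/21; Yamini 2/7

No spouse, descendants, or parent survives, so the estate passes to Rajiv's siblings per stirpes.
Half-blood siblings count for one-half the weight of whole-blood siblings at the initial division.
Dividing 1 in proportion to weights (total weight 7/2): Yamini (weight 1) → 2/7; Falguni (weight 1) → 2/7; Aarav (weight 1) → 2/7; Kavita (weight 1/2) → 1/7.
Yamini is living and takes 2/7.
Falguni predeceased; the 2/7 allotted to Falguni's branch passes to Falguni's issue by representation.
Vikram's line is the sole branch at this level, so the full 2/7 passes to Vikram's issue by representation.
Bhavna is the sole taker at this level and receives the full 2/7.
Aarav is living and takes 2/7.
Kavita predeceased; the 1/7 allotted to Kavita's branch passes to Kavita's issue by representation.
Priya's line is the sole branch at this level, so the full 1/7 passes to Priya's issue by representation.
The 1/7 is divided into 3 equal shares of 1/21 among Jayant, Ishita, Neelam.
Jayant is living and takes 1/21.
Ishita is living and takes 1/21.
Neelam is living and takes 1/21.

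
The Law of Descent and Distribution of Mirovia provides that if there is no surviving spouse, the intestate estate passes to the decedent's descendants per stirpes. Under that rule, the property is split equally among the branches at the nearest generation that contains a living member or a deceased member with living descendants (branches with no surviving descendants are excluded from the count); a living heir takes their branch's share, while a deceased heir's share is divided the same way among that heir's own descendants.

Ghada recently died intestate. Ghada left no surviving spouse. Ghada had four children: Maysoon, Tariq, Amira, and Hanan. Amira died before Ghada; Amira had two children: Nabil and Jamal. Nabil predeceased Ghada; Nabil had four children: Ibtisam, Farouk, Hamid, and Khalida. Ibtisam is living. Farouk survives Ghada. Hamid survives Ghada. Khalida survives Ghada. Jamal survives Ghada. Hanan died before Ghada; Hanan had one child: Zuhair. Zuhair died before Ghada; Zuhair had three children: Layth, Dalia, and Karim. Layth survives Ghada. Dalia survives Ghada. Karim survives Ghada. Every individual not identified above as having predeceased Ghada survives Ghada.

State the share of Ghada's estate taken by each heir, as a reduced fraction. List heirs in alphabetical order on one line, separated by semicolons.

Dalia 1/12; Farouk 1/32; Hamid 1/32; Ibtisam 1/32; Jamal 1/8; Karim 1/12; Khalida 1/32; Layth 1/12; Maysoon 1/4; Tariq 1/4

There is no surviving spouse, so the entire estate passes to Ghada's descendants per stirpes.
The estate is divided into 4 equal shares of 1/4 among Maysoon, Tariq, Amira, Hanan.
Maysoon is living and takes 1/4.
Tariq is living and takes 1/4.
Amira predeceased; the 1/4 allotted to Amira's branch passes to Amira's issue by representation.
The 1/4 is divided into 2 equal shares of 1/8 among Nabil, Jamal.
Nabil predeceased; the 1/8 allotted to Nabil's branch passes to Nabil's issue by representation.
The 1/8 is divided into 4 equal shares of 1/32 among Ibtisam, Farouk, Hamid, Khalida.
Ibtisam is living and takes 1/32.
Farouk is living and takes 1/32.
Hamid is living and takes 1/32.
Khalida is living and takes 1/32.
Jamal is living and takes 1/8.
Hanan predeceased; the 1/4 allotted to Hanan's branch passes to Hanan's issue by representation.
Zuhair's line is the sole branch at this level, so the full 1/4 passes to Zuhair's issue by representation.
The 1/4 is divided into 3 equal shares of 1/12 among Layth, Dalia, Karim.
Layth is living and takes 1/12.
Dalia is living and takes 1/12.
Karim is living and takes 1/12.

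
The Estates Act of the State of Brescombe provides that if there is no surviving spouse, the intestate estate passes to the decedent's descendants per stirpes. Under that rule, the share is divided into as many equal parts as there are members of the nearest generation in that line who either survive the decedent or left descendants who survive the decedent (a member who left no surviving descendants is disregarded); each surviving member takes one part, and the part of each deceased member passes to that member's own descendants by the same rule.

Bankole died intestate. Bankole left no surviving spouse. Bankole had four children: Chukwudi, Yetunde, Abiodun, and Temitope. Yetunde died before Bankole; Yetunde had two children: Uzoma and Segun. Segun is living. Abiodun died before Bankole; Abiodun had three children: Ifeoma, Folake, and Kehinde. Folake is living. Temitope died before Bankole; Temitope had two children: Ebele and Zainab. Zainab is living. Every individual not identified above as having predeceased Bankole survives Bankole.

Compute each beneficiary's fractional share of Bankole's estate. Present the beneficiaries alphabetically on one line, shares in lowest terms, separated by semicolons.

Chukwudi 1/4; Ebele 1/8; Folake 1/12; Ifeoma 1/12; Kehinde 1/12; Segun 1/8; Uzoma 1/8; Zainab 1/8

There is no surviving spouse, so the entire estate passes to Bankole's descendants per stirpes.
The estate is divided into 4 equal shares of 1/4 among Chukwudi, Yetunde, Abiodun, Temitope.
Chukwudi is living and takes 1/4.
Yetunde predeceased; the 1/4 allotted to Yetunde's branch passes to Yetunde's issue by representation.
The 1/4 is divided into 2 equal shares of 1/8 among Uzoma, Segun.
Uzoma is living and takes 1/8.
Segun is living and takes 1/8.
Abiodun predeceased; the 1/4 allotted to Abiodun's branch passes to Abiodun's issue by representation.
The 1/4 is divided into 3 equal shares of 1/12 among Ifeoma, Folake, Kehinde.
Ifeoma is living and takes 1/12.
Folake is living and takes 1/12.
Kehinde is living and takes 1/12.
Temitope predeceased; the 1/4 allotted to Temitope's branch passes to Temitope's issue by representation.
The 1/4 is divided into 2 equal shares of 1/8 among Ebele, Zainab.
Ebele is living and takes 1/8.
Zainab is living and takes 1/8.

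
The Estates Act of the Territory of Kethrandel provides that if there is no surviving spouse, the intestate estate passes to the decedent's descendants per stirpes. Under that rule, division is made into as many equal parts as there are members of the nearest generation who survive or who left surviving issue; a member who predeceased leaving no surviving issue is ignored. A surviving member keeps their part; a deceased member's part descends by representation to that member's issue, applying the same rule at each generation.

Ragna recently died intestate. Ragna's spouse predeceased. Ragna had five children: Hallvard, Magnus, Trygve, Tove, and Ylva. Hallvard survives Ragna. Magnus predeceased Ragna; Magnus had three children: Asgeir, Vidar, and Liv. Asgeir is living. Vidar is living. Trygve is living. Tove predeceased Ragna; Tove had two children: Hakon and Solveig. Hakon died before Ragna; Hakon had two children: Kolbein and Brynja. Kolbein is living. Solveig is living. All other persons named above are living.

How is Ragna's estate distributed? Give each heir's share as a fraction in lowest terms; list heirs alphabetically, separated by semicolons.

There is no surviving spouse, so the entire estate passes to Ragna's descendants per stirpes.
The estate is divided into 5 equal shares of 1/5 among Hallvard, Magnus, Trygve, Tove, Ylva.
Hallvard is living and takes 1/5.
Magnus predeceased; the 1/5 allotted to Magnus's branch passes to Magnus's issue by representation.
The 1/5 is divided into 3 equal shares of 1/15 among Asgeir, Vidar, Liv.
Asgeir is living and takes 1/15.
Vidar is living and takes 1/15.
Liv is living and takes 1/15.
Trygve is living and takes 1/5.
Tove predeceased; the 1/5 allotted to Tove's branch passes to Tove's issue by representation.
The 1/5 is divided into 2 equal shares of 1/10 among Hakon, Solveig.
Hakon predeceased; the 1/10 allotted to Hakon's branch passes to Hakon's issue by representation.
The 1/10 is divided into 2 equal shares of 1/20 among Kolbein, Brynja.
Kolbein is living and takes 1/20.
Brynja is living and takes 1/20.
Solveig is living and takes 1/10.
Ylva is living and takes 1/5.

Asgeir 1/15; Brynja 1/20; Hallvard 1/5; Kolbein 1/20; Liv 1/15; Solveig 1/10; Trygve 1/5; Vidar 1/15; Ylva 1/5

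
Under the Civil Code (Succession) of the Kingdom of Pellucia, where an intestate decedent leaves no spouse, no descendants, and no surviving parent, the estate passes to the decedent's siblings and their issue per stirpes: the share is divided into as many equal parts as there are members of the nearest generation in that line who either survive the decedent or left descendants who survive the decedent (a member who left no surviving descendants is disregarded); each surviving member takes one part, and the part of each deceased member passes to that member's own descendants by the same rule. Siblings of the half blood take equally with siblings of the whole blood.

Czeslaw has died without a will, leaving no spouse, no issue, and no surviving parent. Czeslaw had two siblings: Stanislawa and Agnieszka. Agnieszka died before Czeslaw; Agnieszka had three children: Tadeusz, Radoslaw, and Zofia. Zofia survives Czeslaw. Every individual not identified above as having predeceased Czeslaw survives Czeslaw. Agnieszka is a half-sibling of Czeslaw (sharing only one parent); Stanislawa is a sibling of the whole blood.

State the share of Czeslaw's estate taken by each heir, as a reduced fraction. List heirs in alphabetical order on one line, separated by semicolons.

Radoslaw 1/6; Stanislawa 1/2; Tadeusz 1/6; Zofia 1/6

No spouse, descendants, or parent survives, so the estate passes to Czeslaw's siblings per stirpes.
Half-blood and whole-blood siblings take equally under the stated rule.
The estate is divided into 2 equal shares of 1/2 among Stanislawa, Agnieszka.
Stanislawa is living and takes 1/2.
Agnieszka predeceased; the 1/2 allotted to Agnieszka's branch passes to Agnieszka's issue by representation.
The 1/2 is divided into 3 equal shares of 1/6 among Tadeusz, Radoslaw, Zofia.
Tadeusz is living and takes 1/6.
Radoslaw is living and takes 1/6.
Zofia is living and takes 1/6.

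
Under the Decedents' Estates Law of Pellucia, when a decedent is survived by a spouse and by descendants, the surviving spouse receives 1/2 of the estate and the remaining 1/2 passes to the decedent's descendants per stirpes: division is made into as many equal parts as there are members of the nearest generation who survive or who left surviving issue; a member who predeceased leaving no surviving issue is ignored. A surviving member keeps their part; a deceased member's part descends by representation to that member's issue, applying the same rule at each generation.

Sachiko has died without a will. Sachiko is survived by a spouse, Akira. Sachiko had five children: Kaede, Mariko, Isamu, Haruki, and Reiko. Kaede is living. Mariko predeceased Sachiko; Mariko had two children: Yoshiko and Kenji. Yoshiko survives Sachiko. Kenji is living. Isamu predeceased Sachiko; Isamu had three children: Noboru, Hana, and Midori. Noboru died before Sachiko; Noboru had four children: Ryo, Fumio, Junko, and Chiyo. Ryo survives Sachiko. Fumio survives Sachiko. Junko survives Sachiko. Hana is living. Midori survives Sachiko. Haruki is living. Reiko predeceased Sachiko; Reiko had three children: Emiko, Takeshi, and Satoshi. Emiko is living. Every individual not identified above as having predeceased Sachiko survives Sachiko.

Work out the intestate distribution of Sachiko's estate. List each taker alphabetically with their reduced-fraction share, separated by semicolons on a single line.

Akira 1/2; Chiyo 1/120; Emiko 1/30; Fumio 1/120; Hana 1/30; Haruki 1/10; Junko 1/120; Kaede 1/10; Kenji 1/20; Midori 1/30; Ryo 1/120; Satoshi 1/30; Takeshi 1/30; Yoshiko 1/20

Akira, as surviving spouse, takes 1/2.
The remaining 1/2 passes to Sachiko's descendants per stirpes.
The 1/2 is divided into 5 equal shares of 1/10 among Kaede, Mariko, Isamu, Haruki, Reiko.
Kaede is living and takes 1/10.
Mariko predeceased; the 1/10 allotted to Mariko's branch passes to Mariko's issue by representation.
The 1/10 is divided into 2 equal shares of 1/20 among Yoshiko, Kenji.
Yoshiko is living and takes 1/20.
Kenji is living and takes 1/20.
Isamu predeceased; the 1/10 allotted to Isamu's branch passes to Isamu's issue by representation.
The 1/10 is divided into 3 equal shares of 1/30 among Noboru, Hana, Midori.
Noboru predeceased; the 1/30 allotted to Noboru's branch passes to Noboru's issue by representation.
The 1/30 is divided into 4 equal shares of 1/120 among Ryo, Fumio, Junko, Chiyo.
Ryo is living and takes 1/120.
Fumio is living and takes 1/120.
Junko is living and takes 1/120.
Chiyo is living and takes 1/120.
Hana is living and takes 1/30.
Midori is living and takes 1/30.
Haruki is living and takes 1/10.
Reiko predeceased; the 1/10 allotted to Reiko's branch passes to Reiko's issue by representation.
The 1/10 is divided into 3 equal shares of 1/30 among Emiko, Takeshi, Satoshi.
Emiko is living and takes 1/30.
Takeshi is living and takes 1/30.
Satoshi is living and takes 1/30.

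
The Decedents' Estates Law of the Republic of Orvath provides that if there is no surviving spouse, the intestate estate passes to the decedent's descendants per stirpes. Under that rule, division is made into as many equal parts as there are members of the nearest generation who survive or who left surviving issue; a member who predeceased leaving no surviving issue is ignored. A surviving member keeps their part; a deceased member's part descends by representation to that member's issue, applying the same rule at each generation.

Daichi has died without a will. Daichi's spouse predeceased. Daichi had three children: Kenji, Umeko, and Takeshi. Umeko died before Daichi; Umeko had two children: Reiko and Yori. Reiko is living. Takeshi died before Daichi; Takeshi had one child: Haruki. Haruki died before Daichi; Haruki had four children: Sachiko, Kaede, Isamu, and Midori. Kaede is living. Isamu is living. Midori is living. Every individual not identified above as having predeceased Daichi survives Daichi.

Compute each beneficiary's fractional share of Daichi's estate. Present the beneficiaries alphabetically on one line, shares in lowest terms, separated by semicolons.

Isamu 1/12; Kaede 1/12; Kenji 1/3; Midori 1/12; Reiko 1/6; Sachiko 1/12; Yori 1/6

There is no surviving spouse, so the entire estate passes to Daichi's descendants per stirpes.
The estate is divided into 3 equal shares of 1/3 among Kenji, Umeko, Takeshi.
Kenji is living and takes 1/3.
Umeko predeceased; the 1/3 allotted to Umeko's branch passes to Umeko's issue by representation.
The 1/3 is divided into 2 equal shares of 1/6 among Reiko, Yori.
Reiko is living and takes 1/6.
Yori is living and takes 1/6.
Takeshi predeceased; the 1/3 allotted to Takeshi's branch passes to Takeshi's issue by representation.
Haruki's line is the sole branch at this level, so the full 1/3 passes to Haruki's issue by representation.
The 1/3 is divided into 4 equal shares of 1/12 among Sachiko, Kaede, Isamu, Midori.
Sachiko is living and takes 1/12.
Kaede is living and takes 1/12.
Isamu is living and takes 1/12.
Midori is living and takes 1/12.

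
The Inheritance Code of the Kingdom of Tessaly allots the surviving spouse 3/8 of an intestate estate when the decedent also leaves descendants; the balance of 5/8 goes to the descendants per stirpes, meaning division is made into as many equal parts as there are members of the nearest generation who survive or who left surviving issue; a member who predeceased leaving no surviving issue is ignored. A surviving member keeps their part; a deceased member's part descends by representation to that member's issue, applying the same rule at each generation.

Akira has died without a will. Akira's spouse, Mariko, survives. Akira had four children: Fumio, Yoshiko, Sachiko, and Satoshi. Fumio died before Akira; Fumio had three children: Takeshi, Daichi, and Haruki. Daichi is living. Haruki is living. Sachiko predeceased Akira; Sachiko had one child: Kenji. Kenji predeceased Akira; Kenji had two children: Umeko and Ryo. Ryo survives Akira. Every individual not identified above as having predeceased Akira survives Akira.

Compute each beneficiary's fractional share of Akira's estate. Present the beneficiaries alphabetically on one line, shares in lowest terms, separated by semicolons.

Daichi 5/96; Haruki 5/96; Mariko 3/8; Ryo 5/64; Satoshi 5/32; Takeshi 5/96; Umeko 5/64; Yoshiko 5/32

Mariko, as surviving spouse, takes 3/8.
The remaining 5/8 passes to Akira's descendants per stirpes.
The 5/8 is divided into 4 equal shares of 5/32 among Fumio, Yoshiko, Sachiko, Satoshi.
Fumio predeceased; the 5/32 allotted to Fumio's branch passes to Fumio's issue by representation.
The 5/32 is divided into 3 equal shares of 5/96 among Takeshi, Daichi, Haruki.
Takeshi is living and takes 5/96.
Daichi is living and takes 5/96.
Haruki is living and takes 5/96.
Yoshiko is living and takes 5/32.
Sachiko predeceased; the 5/32 allotted to Sachiko's branch passes to Sachiko's issue by representation.
Kenji's line is the sole branch at this level, so the full 5/32 passes to Kenji's issue by representation.
The 5/32 is divided into 2 equal shares of 5/64 among Umeko, Ryo.
Umeko is living and takes 5/64.
Ryo is living and takes 5/64.
Satoshi is living and takes 5/32.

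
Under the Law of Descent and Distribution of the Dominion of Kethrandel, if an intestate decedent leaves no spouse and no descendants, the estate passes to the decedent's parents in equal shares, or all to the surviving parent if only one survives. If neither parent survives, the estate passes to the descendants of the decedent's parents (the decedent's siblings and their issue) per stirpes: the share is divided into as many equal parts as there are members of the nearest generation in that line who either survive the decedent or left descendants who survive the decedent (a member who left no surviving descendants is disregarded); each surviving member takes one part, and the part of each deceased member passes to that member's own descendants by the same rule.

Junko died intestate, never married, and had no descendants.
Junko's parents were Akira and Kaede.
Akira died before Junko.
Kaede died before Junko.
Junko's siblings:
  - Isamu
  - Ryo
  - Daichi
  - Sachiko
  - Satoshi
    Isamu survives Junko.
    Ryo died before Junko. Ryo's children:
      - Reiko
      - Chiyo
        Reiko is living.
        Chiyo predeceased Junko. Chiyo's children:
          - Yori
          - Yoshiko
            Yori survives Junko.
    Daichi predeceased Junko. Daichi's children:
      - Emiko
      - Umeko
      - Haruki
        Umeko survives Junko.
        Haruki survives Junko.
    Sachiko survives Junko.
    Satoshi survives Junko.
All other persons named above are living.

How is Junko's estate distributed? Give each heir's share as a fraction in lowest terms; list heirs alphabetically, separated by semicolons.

Emiko 1/15; Haruki 1/15; Isamu 1/5; Reiko 1/10; Sachiko 1/5; Satoshi 1/5; Umeko 1/15; Yori 1/20; Yoshiko 1/20

Neither parent survives and there are no descendants, so the estate passes to Junko's siblings and their issue per stirpes.
The estate is divided into 5 equal shares of 1/5 among Isamu, Ryo, Daichi, Sachiko, Satoshi.
Isamu is living and takes 1/5.
Ryo predeceased; the 1/5 allotted to Ryo's branch passes to Ryo's issue by representation.
The 1/5 is divided into 2 equal shares of 1/10 among Reiko, Chiyo.
Reiko is living and takes 1/10.
Chiyo predeceased; the 1/10 allotted to Chiyo's branch passes to Chiyo's issue by representation.
The 1/10 is divided into 2 equal shares of 1/20 among Yori, Yoshiko.
Yori is living and takes 1/20.
Yoshiko is living and takes 1/20.
Daichi predeceased; the 1/5 allotted to Daichi's branch passes to Daichi's issue by representation.
The 1/5 is divided into 3 equal shares of 1/15 among Emiko, Umeko, Haruki.
Emiko is living and takes 1/15.
Umeko is living and takes 1/15.
Haruki is living and takes 1/15.
Sachiko is living and takes 1/5.
Satoshi is living and takes 1/5.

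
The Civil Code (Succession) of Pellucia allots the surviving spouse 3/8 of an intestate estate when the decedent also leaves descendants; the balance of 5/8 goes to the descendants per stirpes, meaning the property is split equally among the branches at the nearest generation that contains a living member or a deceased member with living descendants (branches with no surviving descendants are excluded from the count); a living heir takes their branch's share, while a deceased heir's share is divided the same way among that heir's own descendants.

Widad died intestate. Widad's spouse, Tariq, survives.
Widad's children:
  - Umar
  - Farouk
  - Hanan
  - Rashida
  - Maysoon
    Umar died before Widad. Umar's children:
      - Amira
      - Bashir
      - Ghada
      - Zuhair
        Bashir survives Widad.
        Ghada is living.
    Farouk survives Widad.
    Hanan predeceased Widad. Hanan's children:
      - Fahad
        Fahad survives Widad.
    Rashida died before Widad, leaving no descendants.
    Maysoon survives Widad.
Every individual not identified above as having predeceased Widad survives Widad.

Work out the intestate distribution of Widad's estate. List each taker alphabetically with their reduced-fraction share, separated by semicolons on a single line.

Tariq, as surviving spouse, takes 3/8.
The remaining 5/8 passes to Widad's descendants per stirpes.
Rashida left no surviving issue, so that branch lapses and is disregarded.
The 5/8 is divided into 4 equal shares of 5/32 among Umar, Farouk, Hanan, Maysoon.
Umar predeceased; the 5/32 allotted to Umar's branch passes to Umar's issue by representation.
The 5/32 is divided into 4 equal shares of 5/128 among Amira, Bashir, Ghada, Zuhair.
Amira is living and takes 5/128.
Bashir is living and takes 5/128.
Ghada is living and takes 5/128.
Zuhair is living and takes 5/128.
Farouk is living and takes 5/32.
Hanan predeceased; the 5/32 allotted to Hanan's branch passes to Hanan's issue by representation.
Fahad is the sole taker at this level and receives the full 5/32.
Maysoon is living and takes 5/32.

Amira 5/128; Bashir 5/128; Fahad 5/32; Farouk 5/32; Ghada 5/128; Maysoon 5/32; Tariq 3/8; Zuhair 5/128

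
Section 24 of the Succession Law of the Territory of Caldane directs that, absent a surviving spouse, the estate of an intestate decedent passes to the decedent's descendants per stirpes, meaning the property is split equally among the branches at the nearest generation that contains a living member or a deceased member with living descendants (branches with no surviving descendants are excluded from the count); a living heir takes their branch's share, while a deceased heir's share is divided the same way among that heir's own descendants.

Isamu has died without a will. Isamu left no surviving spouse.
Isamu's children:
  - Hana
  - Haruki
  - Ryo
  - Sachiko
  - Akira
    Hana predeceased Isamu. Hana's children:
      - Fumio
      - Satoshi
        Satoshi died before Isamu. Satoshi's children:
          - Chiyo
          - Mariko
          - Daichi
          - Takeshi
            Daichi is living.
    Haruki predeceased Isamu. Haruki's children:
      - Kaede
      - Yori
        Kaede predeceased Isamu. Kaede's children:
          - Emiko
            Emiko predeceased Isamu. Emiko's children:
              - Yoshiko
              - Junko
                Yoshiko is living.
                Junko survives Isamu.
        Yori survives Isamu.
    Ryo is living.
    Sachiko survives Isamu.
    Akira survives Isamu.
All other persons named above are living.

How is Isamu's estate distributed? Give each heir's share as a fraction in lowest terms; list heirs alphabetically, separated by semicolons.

Akira 1/5; Chiyo 1/40; Daichi 1/40; Fumio 1/10; Junko 1/20; Mariko 1/40; Ryo 1/5; Sachiko 1/5; Takeshi 1/40; Yori 1/10; Yoshiko 1/20

There is no surviving spouse, so the entire estate passes to Isamu's descendants per stirpes.
The estate is divided into 5 equal shares of 1/5 among Hana, Haruki, Ryo, Sachiko, Akira.
Hana predeceased; the 1/5 allotted to Hana's branch passes to Hana's issue by representation.
The 1/5 is divided into 2 equal shares of 1/10 among Fumio, Satoshi.
Fumio is living and takes 1/10.
Satoshi predeceased; the 1/10 allotted to Satoshi's branch passes to Satoshi's issue by representation.
The 1/10 is divided into 4 equal shares of 1/40 among Chiyo, Mariko, Daichi, Takeshi.
Chiyo is living and takes 1/40.
Mariko is living and takes 1/40.
Daichi is living and takes 1/40.
Takeshi is living and takes 1/40.
Haruki predeceased; the 1/5 allotted to Haruki's branch passes to Haruki's issue by representation.
The 1/5 is divided into 2 equal shares of 1/10 among Kaede, Yori.
Kaede predeceased; the 1/10 allotted to Kaede's branch passes to Kaede's issue by representation.
Emiko's line is the sole branch at this level, so the full 1/10 passes to Emiko's issue by representation.
The 1/10 is divided into 2 equal shares of 1/20 among Yoshiko, Junko.
Yoshiko is living and takes 1/20.
Junko is living and takes 1/20.
Yori is living and takes 1/10.
Ryo is living and takes 1/5.
Sachiko is living and takes 1/5.
Akira is living and takes 1/5.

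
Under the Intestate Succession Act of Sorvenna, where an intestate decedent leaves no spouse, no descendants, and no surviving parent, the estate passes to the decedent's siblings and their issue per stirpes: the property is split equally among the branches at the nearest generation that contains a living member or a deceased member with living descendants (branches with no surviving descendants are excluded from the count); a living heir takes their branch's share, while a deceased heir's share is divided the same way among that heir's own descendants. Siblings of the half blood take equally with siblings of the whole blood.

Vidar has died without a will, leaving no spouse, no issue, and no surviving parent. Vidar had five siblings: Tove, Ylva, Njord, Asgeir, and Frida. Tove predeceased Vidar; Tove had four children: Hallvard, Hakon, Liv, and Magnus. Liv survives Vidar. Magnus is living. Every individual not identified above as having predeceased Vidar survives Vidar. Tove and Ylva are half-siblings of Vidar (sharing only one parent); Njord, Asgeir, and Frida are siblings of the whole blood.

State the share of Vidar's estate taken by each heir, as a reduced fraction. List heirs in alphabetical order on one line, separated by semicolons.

No spouse, descendants, or parent survives, so the estate passes to Vidar's siblings per stirpes.
Half-blood and whole-blood siblings take equally under the stated rule.
The estate is divided into 5 equal shares of 1/5 among Tove, Ylva, Njord, Asgeir, Frida.
Tove predeceased; the 1/5 allotted to Tove's branch passes to Tove's issue by representation.
The 1/5 is divided into 4 equal shares of 1/20 among Hallvard, Hakon, Liv, Magnus.
Hallvard is living and takes 1/20.
Hakon is living and takes 1/20.
Liv is living and takes 1/20.
Magnus is living and takes 1/20.
Ylva is living and takes 1/5.
Njord is living and takes 1/5.
Asgeir is living and takes 1/5.
Frida is living and takes 1/5.

Asgeir 1/5; Frida 1/5; Hakon 1/20; Hallvard 1/20; Liv 1/20; Magnus 1/20; Njord 1/5; Ylva 1/5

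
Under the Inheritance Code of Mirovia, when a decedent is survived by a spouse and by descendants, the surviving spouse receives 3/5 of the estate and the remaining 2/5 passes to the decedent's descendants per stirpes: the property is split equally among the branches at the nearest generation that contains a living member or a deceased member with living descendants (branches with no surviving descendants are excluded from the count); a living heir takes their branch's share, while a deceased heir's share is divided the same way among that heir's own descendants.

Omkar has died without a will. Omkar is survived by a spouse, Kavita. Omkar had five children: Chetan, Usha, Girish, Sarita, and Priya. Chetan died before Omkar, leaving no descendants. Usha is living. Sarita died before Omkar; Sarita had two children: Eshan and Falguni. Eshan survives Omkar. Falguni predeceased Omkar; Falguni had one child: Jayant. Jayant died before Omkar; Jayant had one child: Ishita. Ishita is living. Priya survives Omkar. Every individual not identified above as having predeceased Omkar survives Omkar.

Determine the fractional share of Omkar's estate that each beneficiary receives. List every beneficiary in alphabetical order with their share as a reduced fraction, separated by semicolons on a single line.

Eshan 1/20; Girish 1/10; Ishita 1/20; Kavita 3/5; Priya 1/10; Usha 1/10

Kavita, as surviving spouse, takes 3/5.
The remaining 2/5 passes to Omkar's descendants per stirpes.
Chetan left no surviving issue, so that branch lapses and is disregarded.
The 2/5 is divided into 4 equal shares of 1/10 among Usha, Girish, Sarita, Priya.
Usha is living and takes 1/10.
Girish is living and takes 1/10.
Sarita predeceased; the 1/10 allotted to Sarita's branch passes to Sarita's issue by representation.
The 1/10 is divided into 2 equal shares of 1/20 among Eshan, Falguni.
Eshan is living and takes 1/20.
Falguni predeceased; the 1/20 allotted to Falguni's branch passes to Falguni's issue by representation.
Jayant's line is the sole branch at this level, so the full 1/20 passes to Jayant's issue by representation.
Ishita is the sole taker at this level and receives the full 1/20.
Priya is living and takes 1/10.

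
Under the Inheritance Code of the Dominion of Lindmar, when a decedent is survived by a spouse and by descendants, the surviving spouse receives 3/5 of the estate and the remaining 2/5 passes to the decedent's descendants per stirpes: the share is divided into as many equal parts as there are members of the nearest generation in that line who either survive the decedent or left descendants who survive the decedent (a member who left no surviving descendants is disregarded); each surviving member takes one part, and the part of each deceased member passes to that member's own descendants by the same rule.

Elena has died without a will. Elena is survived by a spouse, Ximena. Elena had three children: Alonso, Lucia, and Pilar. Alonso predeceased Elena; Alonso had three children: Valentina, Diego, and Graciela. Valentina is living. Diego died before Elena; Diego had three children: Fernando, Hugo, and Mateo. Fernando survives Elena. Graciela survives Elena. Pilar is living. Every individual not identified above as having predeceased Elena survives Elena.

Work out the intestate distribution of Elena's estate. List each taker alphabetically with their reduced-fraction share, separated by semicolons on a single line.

Fernando 2/135; Graciela 2/45; Hugo 2/135; Lucia 2/15; Mateo 2/135; Pilar 2/15; Valentina 2/45; Ximena 3/5

Ximena, as surviving spouse, takes 3/5.
The remaining 2/5 passes to Elena's descendants per stirpes.
The 2/5 is divided into 3 equal shares of 2/15 among Alonso, Lucia, Pilar.
Alonso predeceased; the 2/15 allotted to Alonso's branch passes to Alonso's issue by representation.
The 2/15 is divided into 3 equal shares of 2/45 among Valentina, Diego, Graciela.
Valentina is living and takes 2/45.
Diego predeceased; the 2/45 allotted to Diego's branch passes to Diego's issue by representation.
The 2/45 is divided into 3 equal shares of 2/135 among Fernando, Hugo, Mateo.
Fernando is living and takes 2/135.
Hugo is living and takes 2/135.
Mateo is living and takes 2/135.
Graciela is living and takes 2/45.
Lucia is living and takes 2/15.
Pilar is living and takes 2/15.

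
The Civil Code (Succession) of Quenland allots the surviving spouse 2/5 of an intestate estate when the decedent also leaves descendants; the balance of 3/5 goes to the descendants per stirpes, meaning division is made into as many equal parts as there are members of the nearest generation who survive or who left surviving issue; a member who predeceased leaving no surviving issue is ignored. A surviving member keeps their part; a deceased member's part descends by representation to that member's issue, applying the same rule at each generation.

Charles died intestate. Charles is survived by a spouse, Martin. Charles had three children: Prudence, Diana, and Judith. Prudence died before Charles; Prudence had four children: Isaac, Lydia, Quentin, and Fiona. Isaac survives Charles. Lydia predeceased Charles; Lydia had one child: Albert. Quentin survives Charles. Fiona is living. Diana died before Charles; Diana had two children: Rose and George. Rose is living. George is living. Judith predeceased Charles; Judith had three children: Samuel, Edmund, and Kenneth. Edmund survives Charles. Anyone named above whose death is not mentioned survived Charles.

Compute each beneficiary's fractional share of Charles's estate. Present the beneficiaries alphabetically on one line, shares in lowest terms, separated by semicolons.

Albert 1/20; Edmund 1/15; Fiona 1/20; George 1/10; Isaac 1/20; Kenneth 1/15; Martin 2/5; Quentin 1/20; Rose 1/10; Samuel 1/15

Martin, as surviving spouse, takes 2/5.
The remaining 3/5 passes to Charles's descendants per stirpes.
The 3/5 is divided into 3 equal shares of 1/5 among Prudence, Diana, Judith.
Prudence predeceased; the 1/5 allotted to Prudence's branch passes to Prudence's issue by representation.
The 1/5 is divided into 4 equal shares of 1/20 among Isaac, Lydia, Quentin, Fiona.
Isaac is living and takes 1/20.
Lydia predeceased; the 1/20 allotted to Lydia's branch passes to Lydia's issue by representation.
Albert is the sole taker at this level and receives the full 1/20.
Quentin is living and takes 1/20.
Fiona is living and takes 1/20.
Diana predeceased; the 1/5 allotted to Diana's branch passes to Diana's issue by representation.
The 1/5 is divided into 2 equal shares of 1/10 among Rose, George.
Rose is living and takes 1/10.
George is living and takes 1/10.
Judith predeceased; the 1/5 allotted to Judith's branch passes to Judith's issue by representation.
The 1/5 is divided into 3 equal shares of 1/15 among Samuel, Edmund, Kenneth.
Samuel is living and takes 1/15.
Edmund is living and takes 1/15.
Kenneth is living and takes 1/15.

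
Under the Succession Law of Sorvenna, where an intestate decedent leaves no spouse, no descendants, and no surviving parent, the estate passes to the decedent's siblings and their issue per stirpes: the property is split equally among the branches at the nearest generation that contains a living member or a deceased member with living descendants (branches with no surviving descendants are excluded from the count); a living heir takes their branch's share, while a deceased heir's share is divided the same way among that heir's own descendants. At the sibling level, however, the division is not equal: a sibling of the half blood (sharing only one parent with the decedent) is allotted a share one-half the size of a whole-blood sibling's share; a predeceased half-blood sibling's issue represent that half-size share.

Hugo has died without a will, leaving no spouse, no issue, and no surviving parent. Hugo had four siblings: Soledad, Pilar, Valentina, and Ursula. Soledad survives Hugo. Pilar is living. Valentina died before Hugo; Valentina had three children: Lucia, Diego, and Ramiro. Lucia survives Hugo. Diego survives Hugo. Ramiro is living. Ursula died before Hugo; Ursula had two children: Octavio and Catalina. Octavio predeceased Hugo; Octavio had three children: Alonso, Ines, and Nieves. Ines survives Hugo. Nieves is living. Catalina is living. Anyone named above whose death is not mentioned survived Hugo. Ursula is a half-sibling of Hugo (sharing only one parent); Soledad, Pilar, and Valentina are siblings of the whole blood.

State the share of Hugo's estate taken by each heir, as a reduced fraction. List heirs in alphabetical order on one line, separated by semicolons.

No spouse, descendants, or parent survives, so the estate passes to Hugo's siblings per stirpes.
Half-blood siblings count for one-half the weight of whole-blood siblings at the initial division.
Dividing 1 in proportion to weights (total weight 7/2): Soledad (weight 1) → 2/7; Pilar (weight 1) → 2/7; Valentina (weight 1) → 2/7; Ursula (weight 1/2) → 1/7.
Soledad is living and takes 2/7.
Pilar is living and takes 2/7.
Valentina predeceased; the 2/7 allotted to Valentina's branch passes to Valentina's issue by representation.
The 2/7 is divided into 3 equal shares of 2/21 among Lucia, Diego, Ramiro.
Lucia is living and takes 2/21.
Diego is living and takes 2/21.
Ramiro is living and takes 2/21.
Ursula predeceased; the 1/7 allotted to Ursula's branch passes to Ursula's issue by representation.
The 1/7 is divided into 2 equal shares of 1/14 among Octavio, Catalina.
Octavio predeceased; the 1/14 allotted to Octavio's branch passes to Octavio's issue by representation.
The 1/14 is divided into 3 equal shares of 1/42 among Alonso, Ines, Nieves.
Alonso is living and takes 1/42.
Ines is living and takes 1/42.
Nieves is living and takes 1/42.
Catalina is living and takes 1/14.

Alonso 1/42; Catalina 1/14; Diego 2/21; Ines 1/42; Lucia 2/21; Nieves 1/42; Pilar 2/7; Ramiro 2/21; Soledad 2/7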